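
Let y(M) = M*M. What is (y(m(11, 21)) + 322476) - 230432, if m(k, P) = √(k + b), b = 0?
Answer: 92055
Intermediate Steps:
m(k, P) = √k (m(k, P) = √(k + 0) = √k)
y(M) = M²
(y(m(11, 21)) + 322476) - 230432 = ((√11)² + 322476) - 230432 = (11 + 322476) - 230432 = 322487 - 230432 = 92055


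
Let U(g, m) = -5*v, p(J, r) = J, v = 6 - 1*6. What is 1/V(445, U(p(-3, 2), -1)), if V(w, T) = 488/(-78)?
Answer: -39/244 ≈ -0.15984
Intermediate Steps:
v = 0 (v = 6 - 6 = 0)
U(g, m) = 0 (U(g, m) = -5*0 = 0)
V(w, T) = -244/39 (V(w, T) = 488*(-1/78) = -244/39)
1/V(445, U(p(-3, 2), -1)) = 1/(-244/39) = -39/244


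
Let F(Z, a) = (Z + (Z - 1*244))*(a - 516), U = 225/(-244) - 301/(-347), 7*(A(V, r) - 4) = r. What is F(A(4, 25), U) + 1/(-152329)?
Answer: 5331263431254413/45140871202 ≈ 1.1810e+5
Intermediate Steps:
A(V, r) = 4 + r/7
U = -4631/84668 (U = 225*(-1/244) - 301*(-1/347) = -225/244 + 301/347 = -4631/84668 ≈ -0.054696)
F(Z, a) = (-516 + a)*(-244 + 2*Z) (F(Z, a) = (Z + (Z - 244))*(-516 + a) = (Z + (-244 + Z))*(-516 + a) = (-244 + 2*Z)*(-516 + a) = (-516 + a)*(-244 + 2*Z))
F(A(4, 25), U) + 1/(-152329) = (125904 - 1032*(4 + (⅐)*25) - 244*(-4631/84668) + 2*(4 + (⅐)*25)*(-4631/84668)) + 1/(-152329) = (125904 - 1032*(4 + 25/7) + 4631/347 + 2*(4 + 25/7)*(-4631/84668)) - 1/152329 = (125904 - 1032*53/7 + 4631/347 + 2*(53/7)*(-4631/84668)) - 1/152329 = (125904 - 54696/7 + 4631/347 - 245443/296338) - 1/152329 = 34998348519/296338 - 1/152329 = 5331263431254413/45140871202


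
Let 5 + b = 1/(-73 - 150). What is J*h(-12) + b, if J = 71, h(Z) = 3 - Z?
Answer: 236379/223 ≈ 1060.0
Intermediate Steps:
b = -1116/223 (b = -5 + 1/(-73 - 150) = -5 + 1/(-223) = -5 - 1/223 = -1116/223 ≈ -5.0045)
J*h(-12) + b = 71*(3 - 1*(-12)) - 1116/223 = 71*(3 + 12) - 1116/223 = 71*15 - 1116/223 = 1065 - 1116/223 = 236379/223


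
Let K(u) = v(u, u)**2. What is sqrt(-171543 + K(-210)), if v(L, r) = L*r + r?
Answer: sqrt(1926160557) ≈ 43888.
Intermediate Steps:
v(L, r) = r + L*r
K(u) = u**2*(1 + u)**2 (K(u) = (u*(1 + u))**2 = u**2*(1 + u)**2)
sqrt(-171543 + K(-210)) = sqrt(-171543 + (-210)**2*(1 - 210)**2) = sqrt(-171543 + 44100*(-209)**2) = sqrt(-171543 + 44100*43681) = sqrt(-171543 + 1926332100) = sqrt(1926160557)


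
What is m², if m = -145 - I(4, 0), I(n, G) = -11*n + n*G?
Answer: 10201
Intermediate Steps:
I(n, G) = -11*n + G*n
m = -101 (m = -145 - 4*(-11 + 0) = -145 - 4*(-11) = -145 - 1*(-44) = -145 + 44 = -101)
m² = (-101)² = 10201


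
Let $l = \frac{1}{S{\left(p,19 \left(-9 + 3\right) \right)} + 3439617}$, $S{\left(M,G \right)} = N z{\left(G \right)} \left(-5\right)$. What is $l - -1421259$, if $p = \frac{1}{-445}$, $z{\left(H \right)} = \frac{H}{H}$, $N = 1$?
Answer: $\frac{4888579511509}{3439612} \approx 1.4213 \cdot 10^{6}$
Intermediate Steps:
$z{\left(H \right)} = 1$
$p = - \frac{1}{445} \approx -0.0022472$
$S{\left(M,G \right)} = -5$ ($S{\left(M,G \right)} = 1 \cdot 1 \left(-5\right) = 1 \left(-5\right) = -5$)
$l = \frac{1}{3439612}$ ($l = \frac{1}{-5 + 3439617} = \frac{1}{3439612} \approx 2.9073 \cdot 10^{-7}$)
$l - -1421259 = \frac{1}{3439612} - -1421259 = \frac{1}{3439612} + 1421259 = \frac{4888579511509}{3439612}$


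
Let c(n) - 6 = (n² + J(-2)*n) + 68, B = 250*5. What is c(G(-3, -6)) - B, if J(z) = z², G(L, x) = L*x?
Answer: -780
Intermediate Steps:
B = 1250
c(n) = 74 + n² + 4*n (c(n) = 6 + ((n² + (-2)²*n) + 68) = 6 + ((n² + 4*n) + 68) = 6 + (68 + n² + 4*n) = 74 + n² + 4*n)
c(G(-3, -6)) - B = (74 + (-3*(-6))² + 4*(-3*(-6))) - 1*1250 = (74 + 18² + 4*18) - 1250 = (74 + 324 + 72) - 1250 = 470 - 1250 = -780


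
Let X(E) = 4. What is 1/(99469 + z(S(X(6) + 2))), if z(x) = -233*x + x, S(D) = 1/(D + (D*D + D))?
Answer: 6/596785 ≈ 1.0054e-5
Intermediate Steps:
S(D) = 1/(D² + 2*D) (S(D) = 1/(D + (D² + D)) = 1/(D + (D + D²)) = 1/(D² + 2*D))
z(x) = -232*x
1/(99469 + z(S(X(6) + 2))) = 1/(99469 - 232/((4 + 2)*(2 + (4 + 2)))) = 1/(99469 - 232/(6*(2 + 6))) = 1/(99469 - 116/(3*8)) = 1/(99469 - 232*1/48) = 1/(99469 - 29/6) = 1/(596785/6) = 6/596785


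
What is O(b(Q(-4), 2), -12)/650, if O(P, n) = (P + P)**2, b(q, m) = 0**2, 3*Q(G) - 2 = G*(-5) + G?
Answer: 0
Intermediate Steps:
Q(G) = 2/3 - 4*G/3 (Q(G) = 2/3 + (G*(-5) + G)/3 = 2/3 + (-5*G + G)/3 = 2/3 + (-4*G)/3 = 2/3 - 4*G/3)
b(q, m) = 0
O(P, n) = 4*P**2 (O(P, n) = (2*P)**2 = 4*P**2)
O(b(Q(-4), 2), -12)/650 = (4*0**2)/650 = (4*0)*(1/650) = 0*(1/650) = 0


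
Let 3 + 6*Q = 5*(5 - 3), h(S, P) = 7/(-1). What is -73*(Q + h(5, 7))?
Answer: 2555/6 ≈ 425.83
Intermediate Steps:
h(S, P) = -7 (h(S, P) = 7*(-1) = -7)
Q = 7/6 (Q = -1/2 + (5*(5 - 3))/6 = -1/2 + (5*2)/6 = -1/2 + (1/6)*10 = -1/2 + 5/3 = 7/6 ≈ 1.1667)
-73*(Q + h(5, 7)) = -73*(7/6 - 7) = -73*(-35/6) = 2555/6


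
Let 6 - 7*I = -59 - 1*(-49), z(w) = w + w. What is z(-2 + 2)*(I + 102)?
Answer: 0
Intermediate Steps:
z(w) = 2*w
I = 16/7 (I = 6/7 - (-59 - 1*(-49))/7 = 6/7 - (-59 + 49)/7 = 6/7 - ⅐*(-10) = 6/7 + 10/7 = 16/7 ≈ 2.2857)
z(-2 + 2)*(I + 102) = (2*(-2 + 2))*(16/7 + 102) = (2*0)*(730/7) = 0*(730/7) = 0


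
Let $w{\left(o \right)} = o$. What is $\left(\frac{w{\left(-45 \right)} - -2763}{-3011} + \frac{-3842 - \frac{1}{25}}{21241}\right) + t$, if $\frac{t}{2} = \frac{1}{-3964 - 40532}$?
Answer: $- \frac{38547048965003}{35572689286200} \approx -1.0836$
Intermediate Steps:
$t = - \frac{1}{22248}$ ($t = \frac{2}{-3964 - 40532} = \frac{2}{-44496} = 2 \left(- \frac{1}{44496}\right) = - \frac{1}{22248} \approx -4.4948 \cdot 10^{-5}$)
$\left(\frac{w{\left(-45 \right)} - -2763}{-3011} + \frac{-3842 - \frac{1}{25}}{21241}\right) + t = \left(\frac{-45 - -2763}{-3011} + \frac{-3842 - \frac{1}{25}}{21241}\right) - \frac{1}{22248} = \left(\left(-45 + 2763\right) \left(- \frac{1}{3011}\right) + \left(-3842 - \frac{1}{25}\right) \frac{1}{21241}\right) - \frac{1}{22248} = \left(2718 \left(- \frac{1}{3011}\right) + \left(-3842 - \frac{1}{25}\right) \frac{1}{21241}\right) - \frac{1}{22248} = \left(- \frac{2718}{3011} - \frac{96051}{531025}\right) - \frac{1}{22248} = - \frac{1732535511}{1598916275} - \frac{1}{22248} = - \frac{38547048965003}{35572689286200}$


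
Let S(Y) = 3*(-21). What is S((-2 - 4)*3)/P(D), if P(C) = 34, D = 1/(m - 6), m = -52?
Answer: -63/34 ≈ -1.8529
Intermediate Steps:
D = -1/58 (D = 1/(-52 - 6) = 1/(-58) = -1/58 ≈ -0.017241)
S(Y) = -63
S((-2 - 4)*3)/P(D) = -63/34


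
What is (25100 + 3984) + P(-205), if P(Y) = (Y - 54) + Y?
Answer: 28620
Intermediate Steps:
P(Y) = -54 + 2*Y (P(Y) = (-54 + Y) + Y = -54 + 2*Y)
(25100 + 3984) + P(-205) = (25100 + 3984) + (-54 + 2*(-205)) = 29084 + (-54 - 410) = 29084 - 464 = 28620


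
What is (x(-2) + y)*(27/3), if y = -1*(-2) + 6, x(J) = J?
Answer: 54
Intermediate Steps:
y = 8 (y = 2 + 6 = 8)
(x(-2) + y)*(27/3) = (-2 + 8)*(27/3) = 6*(27*(⅓)) = 6*9 = 54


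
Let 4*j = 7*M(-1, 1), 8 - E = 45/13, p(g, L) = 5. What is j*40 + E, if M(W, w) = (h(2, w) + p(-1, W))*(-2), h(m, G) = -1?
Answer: -7221/13 ≈ -555.46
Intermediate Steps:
E = 59/13 (E = 8 - 45/13 = 59/13 ≈ 4.5385)
M(W, w) = -8 (M(W, w) = (-1 + 5)*(-2) = 4*(-2) = -8)
j = -14 (j = (7*(-8))/4 = (¼)*(-56) = -14)
j*40 + E = -14*40 + 59/13 = -560 + 59/13 = -7221/13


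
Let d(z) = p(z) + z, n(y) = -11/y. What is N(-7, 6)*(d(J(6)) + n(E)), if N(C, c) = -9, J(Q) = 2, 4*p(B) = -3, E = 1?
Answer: 351/4 ≈ 87.750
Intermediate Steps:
p(B) = -¾ (p(B) = (¼)*(-3) = -¾)
d(z) = -¾ + z
N(-7, 6)*(d(J(6)) + n(E)) = -9*((-¾ + 2) - 11/1) = -9*(5/4 - 11*1) = -9*(5/4 - 11) = -9*(-39/4) = 351/4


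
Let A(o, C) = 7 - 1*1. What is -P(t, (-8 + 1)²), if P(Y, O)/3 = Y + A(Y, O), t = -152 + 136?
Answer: 30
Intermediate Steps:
A(o, C) = 6 (A(o, C) = 7 - 1 = 6)
t = -16
P(Y, O) = 18 + 3*Y (P(Y, O) = 3*(Y + 6) = 3*(6 + Y) = 18 + 3*Y)
-P(t, (-8 + 1)²) = -(18 + 3*(-16)) = -(18 - 48) = -1*(-30) = 30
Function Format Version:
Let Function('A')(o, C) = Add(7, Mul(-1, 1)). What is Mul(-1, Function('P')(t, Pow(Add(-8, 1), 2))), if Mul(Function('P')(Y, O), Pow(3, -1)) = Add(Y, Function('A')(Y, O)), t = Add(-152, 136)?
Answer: 30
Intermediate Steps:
Function('A')(o, C) = 6 (Function('A')(o, C) = Add(7, -1) = 6)
t = -16
Function('P')(Y, O) = Add(18, Mul(3, Y)) (Function('P')(Y, O) = Mul(3, Add(Y, 6)) = Mul(3, Add(6, Y)) = Add(18, Mul(3, Y)))
Mul(-1, Function('P')(t, Pow(Add(-8, 1), 2))) = Mul(-1, Add(18, Mul(3, -16))) = Mul(-1, Add(18, -48)) = Mul(-1, -30) = 30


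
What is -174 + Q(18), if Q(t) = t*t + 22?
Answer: 172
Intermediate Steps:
Q(t) = 22 + t² (Q(t) = t² + 22 = 22 + t²)
-174 + Q(18) = -174 + (22 + 18²) = -174 + (22 + 324) = -174 + 346 = 172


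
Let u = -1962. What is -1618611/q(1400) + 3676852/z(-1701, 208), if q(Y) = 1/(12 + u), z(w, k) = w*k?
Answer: 279180290416187/88452 ≈ 3.1563e+9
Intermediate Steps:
z(w, k) = k*w
q(Y) = -1/1950 (q(Y) = 1/(12 - 1962) = 1/(-1950) = -1/1950)
-1618611/q(1400) + 3676852/z(-1701, 208) = -1618611/(-1/1950) + 3676852/((208*(-1701))) = -1618611*(-1950) + 3676852/(-353808) = 3156291450 + 3676852*(-1/353808) = 3156291450 - 919213/88452 = 279180290416187/88452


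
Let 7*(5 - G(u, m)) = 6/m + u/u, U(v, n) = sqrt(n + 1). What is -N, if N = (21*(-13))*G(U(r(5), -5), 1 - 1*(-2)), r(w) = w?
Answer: 1248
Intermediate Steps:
U(v, n) = sqrt(1 + n)
G(u, m) = 34/7 - 6/(7*m) (G(u, m) = 5 - (6/m + u/u)/7 = 5 - (6/m + 1)/7 = 5 - (1 + 6/m)/7 = 5 + (-1/7 - 6/(7*m)) = 34/7 - 6/(7*m))
N = -1248 (N = (21*(-13))*(2*(-3 + 17*(1 - 1*(-2)))/(7*(1 - 1*(-2)))) = -78*(-3 + 17*(1 + 2))/(1 + 2) = -78*(-3 + 17*3)/3 = -78*(-3 + 51)/3 = -78*48/3 = -273*32/7 = -1248)
-N = -1*(-1248) = 1248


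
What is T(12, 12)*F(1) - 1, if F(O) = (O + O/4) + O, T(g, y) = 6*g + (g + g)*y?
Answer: 809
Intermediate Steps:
T(g, y) = 6*g + 2*g*y (T(g, y) = 6*g + (2*g)*y = 6*g + 2*g*y)
F(O) = 9*O/4 (F(O) = (O + O*(1/4)) + O = (O + O/4) + O = 5*O/4 + O = 9*O/4)
T(12, 12)*F(1) - 1 = (2*12*(3 + 12))*((9/4)*1) - 1 = (2*12*15)*(9/4) - 1 = 360*(9/4) - 1 = 810 - 1 = 809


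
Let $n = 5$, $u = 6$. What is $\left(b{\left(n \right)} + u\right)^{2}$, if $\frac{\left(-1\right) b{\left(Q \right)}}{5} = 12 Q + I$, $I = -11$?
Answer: $57121$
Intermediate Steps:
$b{\left(Q \right)} = 55 - 60 Q$ ($b{\left(Q \right)} = - 5 \left(12 Q - 11\right) = - 5 \left(-11 + 12 Q\right) = 55 - 60 Q$)
$\left(b{\left(n \right)} + u\right)^{2} = \left(\left(55 - 300\right) + 6\right)^{2} = \left(-245 + 6\right)^{2} = \left(-239\right)^{2} = 57121$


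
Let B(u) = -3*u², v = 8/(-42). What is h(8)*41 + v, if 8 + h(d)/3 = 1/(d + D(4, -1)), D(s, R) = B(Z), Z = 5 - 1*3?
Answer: -85255/84 ≈ -1014.9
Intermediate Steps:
v = -4/21 (v = 8*(-1/42) = -4/21 ≈ -0.19048)
Z = 2 (Z = 5 - 3 = 2)
D(s, R) = -12 (D(s, R) = -3*2² = -3*4 = -12)
h(d) = -24 + 3/(-12 + d) (h(d) = -24 + 3/(d - 12) = -24 + 3/(-12 + d))
h(8)*41 + v = (3*(97 - 8*8)/(-12 + 8))*41 - 4/21 = (3*(97 - 64)/(-4))*41 - 4/21 = (3*(-¼)*33)*41 - 4/21 = -99/4*41 - 4/21 = -4059/4 - 4/21 = -85255/84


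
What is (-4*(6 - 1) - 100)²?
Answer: 14400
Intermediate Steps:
(-4*(6 - 1) - 100)² = (-4*5 - 100)² = (-20 - 100)² = (-120)² = 14400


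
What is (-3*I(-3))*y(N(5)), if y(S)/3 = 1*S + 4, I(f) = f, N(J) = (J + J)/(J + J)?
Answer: 135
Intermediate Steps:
N(J) = 1 (N(J) = (2*J)/((2*J)) = (2*J)*(1/(2*J)) = 1)
y(S) = 12 + 3*S (y(S) = 3*(1*S + 4) = 3*(S + 4) = 3*(4 + S) = 12 + 3*S)
(-3*I(-3))*y(N(5)) = (-3*(-3))*(12 + 3*1) = 9*(12 + 3) = 9*15 = 135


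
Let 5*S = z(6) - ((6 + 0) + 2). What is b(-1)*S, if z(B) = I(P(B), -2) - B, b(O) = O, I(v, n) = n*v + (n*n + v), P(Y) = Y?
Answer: 16/5 ≈ 3.2000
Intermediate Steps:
I(v, n) = v + n**2 + n*v (I(v, n) = n*v + (n**2 + v) = n*v + (v + n**2) = v + n**2 + n*v)
z(B) = 4 - 2*B (z(B) = (B + (-2)**2 - 2*B) - B = (B + 4 - 2*B) - B = (4 - B) - B = 4 - 2*B)
S = -16/5 (S = ((4 - 2*6) - ((6 + 0) + 2))/5 = ((4 - 12) - (6 + 2))/5 = (-8 - 1*8)/5 = (-8 - 8)/5 = (1/5)*(-16) = -16/5 ≈ -3.2000)
b(-1)*S = -1*(-16/5) = 16/5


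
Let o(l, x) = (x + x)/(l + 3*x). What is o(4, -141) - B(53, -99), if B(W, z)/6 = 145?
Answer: -364248/419 ≈ -869.33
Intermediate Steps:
o(l, x) = 2*x/(l + 3*x) (o(l, x) = (2*x)/(l + 3*x) = 2*x/(l + 3*x))
B(W, z) = 870 (B(W, z) = 6*145 = 870)
o(4, -141) - B(53, -99) = 2*(-141)/(4 + 3*(-141)) - 1*870 = 2*(-141)/(4 - 423) - 870 = 2*(-141)/(-419) - 870 = 2*(-141)*(-1/419) - 870 = 282/419 - 870 = -364248/419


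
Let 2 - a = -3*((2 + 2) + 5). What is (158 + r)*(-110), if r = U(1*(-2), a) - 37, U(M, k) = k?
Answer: -16500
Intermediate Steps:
a = 29 (a = 2 - (-3)*((2 + 2) + 5) = 2 - (-3)*(4 + 5) = 2 - (-3)*9 = 2 - 1*(-27) = 2 + 27 = 29)
r = -8 (r = 29 - 37 = -8)
(158 + r)*(-110) = (158 - 8)*(-110) = 150*(-110) = -16500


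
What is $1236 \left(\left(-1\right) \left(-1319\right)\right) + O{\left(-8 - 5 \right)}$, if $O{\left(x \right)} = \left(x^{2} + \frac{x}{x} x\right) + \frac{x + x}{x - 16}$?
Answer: $\frac{47282786}{29} \approx 1.6304 \cdot 10^{6}$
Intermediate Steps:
$O{\left(x \right)} = x + x^{2} + \frac{2 x}{-16 + x}$ ($O{\left(x \right)} = \left(x^{2} + 1 x\right) + \frac{2 x}{-16 + x} = \left(x^{2} + x\right) + \frac{2 x}{-16 + x} = \left(x + x^{2}\right) + \frac{2 x}{-16 + x} = x + x^{2} + \frac{2 x}{-16 + x}$)
$1236 \left(\left(-1\right) \left(-1319\right)\right) + O{\left(-8 - 5 \right)} = 1236 \left(\left(-1\right) \left(-1319\right)\right) + \frac{\left(-8 - 5\right) \left(-14 + \left(-8 - 5\right)^{2} - 15 \left(-8 - 5\right)\right)}{-16 - 13} = 1236 \cdot 1319 + \frac{\left(-8 - 5\right) \left(-14 + \left(-8 - 5\right)^{2} - 15 \left(-8 - 5\right)\right)}{-16 - 13} = 1630284 - \frac{13 \left(-14 + \left(-13\right)^{2} - -195\right)}{-16 - 13} = 1630284 - \frac{13 \left(-14 + 169 + 195\right)}{-29} = 1630284 - \left(- \frac{13}{29}\right) 350 = 1630284 + \frac{4550}{29} = \frac{47282786}{29}$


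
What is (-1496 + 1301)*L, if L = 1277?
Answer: -249015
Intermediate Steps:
(-1496 + 1301)*L = (-1496 + 1301)*1277 = -195*1277 = -249015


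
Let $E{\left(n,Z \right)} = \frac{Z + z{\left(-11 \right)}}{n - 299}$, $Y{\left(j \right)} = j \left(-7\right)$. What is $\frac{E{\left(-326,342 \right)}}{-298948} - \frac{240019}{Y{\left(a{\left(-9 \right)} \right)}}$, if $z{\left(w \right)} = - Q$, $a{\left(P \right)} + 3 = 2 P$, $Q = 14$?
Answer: $- \frac{11211437489821}{6866461875} \approx -1632.8$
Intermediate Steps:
$a{\left(P \right)} = -3 + 2 P$
$z{\left(w \right)} = -14$ ($z{\left(w \right)} = \left(-1\right) 14 = -14$)
$Y{\left(j \right)} = - 7 j$
$E{\left(n,Z \right)} = \frac{-14 + Z}{-299 + n}$ ($E{\left(n,Z \right)} = \frac{Z - 14}{n - 299} = \frac{-14 + Z}{-299 + n}$)
$\frac{E{\left(-326,342 \right)}}{-298948} - \frac{240019}{Y{\left(a{\left(-9 \right)} \right)}} = \frac{\frac{1}{-299 - 326} \left(-14 + 342\right)}{-298948} - \frac{240019}{\left(-7\right) \left(-3 + 2 \left(-9\right)\right)} = \frac{1}{-625} \cdot 328 \left(- \frac{1}{298948}\right) - \frac{240019}{\left(-7\right) \left(-3 - 18\right)} = \left(- \frac{1}{625}\right) 328 \left(- \frac{1}{298948}\right) - \frac{240019}{\left(-7\right) \left(-21\right)} = \left(- \frac{328}{625}\right) \left(- \frac{1}{298948}\right) - \frac{240019}{147} = \frac{82}{46710625} - \frac{240019}{147} = - \frac{11211437489821}{6866461875}$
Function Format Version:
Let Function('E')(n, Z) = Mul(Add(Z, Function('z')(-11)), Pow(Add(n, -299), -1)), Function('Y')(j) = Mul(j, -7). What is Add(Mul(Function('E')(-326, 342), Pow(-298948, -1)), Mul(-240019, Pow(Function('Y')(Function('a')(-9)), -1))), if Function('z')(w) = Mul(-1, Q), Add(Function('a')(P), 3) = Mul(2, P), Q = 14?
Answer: Rational(-11211437489821, 6866461875) ≈ -1632.8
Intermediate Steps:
Function('a')(P) = Add(-3, Mul(2, P))
Function('z')(w) = -14 (Function('z')(w) = Mul(-1, 14) = -14)
Function('Y')(j) = Mul(-7, j)
Function('E')(n, Z) = Mul(Pow(Add(-299, n), -1), Add(-14, Z)) (Function('E')(n, Z) = Mul(Add(Z, -14), Pow(Add(n, -299), -1)) = Mul(Add(-14, Z), Pow(Add(-299, n), -1)) = Mul(Pow(Add(-299, n), -1), Add(-14, Z)))
Add(Mul(Function('E')(-326, 342), Pow(-298948, -1)), Mul(-240019, Pow(Function('Y')(Function('a')(-9)), -1))) = Add(Mul(Mul(Pow(Add(-299, -326), -1), Add(-14, 342)), Pow(-298948, -1)), Mul(-240019, Pow(Mul(-7, Add(-3, Mul(2, -9))), -1))) = Add(Mul(Mul(Pow(-625, -1), 328), Rational(-1, 298948)), Mul(-240019, Pow(Mul(-7, Add(-3, -18)), -1))) = Add(Mul(Mul(Rational(-1, 625), 328), Rational(-1, 298948)), Mul(-240019, Pow(Mul(-7, -21), -1))) = Add(Mul(Rational(-328, 625), Rational(-1, 298948)), Mul(-240019, Pow(147, -1))) = Add(Rational(82, 46710625), Mul(-240019, Rational(1, 147))) = Add(Rational(82, 46710625), Rational(-240019, 147)) = Rational(-11211437489821, 6866461875)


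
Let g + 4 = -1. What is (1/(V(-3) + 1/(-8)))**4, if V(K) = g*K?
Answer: 4096/200533921 ≈ 2.0425e-5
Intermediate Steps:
g = -5 (g = -4 - 1 = -5)
V(K) = -5*K
(1/(V(-3) + 1/(-8)))**4 = (1/(-5*(-3) + 1/(-8)))**4 = (1/(15 - 1/8))**4 = (1/(119/8))**4 = (8/119)**4 = 4096/200533921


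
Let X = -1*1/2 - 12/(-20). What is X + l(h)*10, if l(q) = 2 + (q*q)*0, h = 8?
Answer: 201/10 ≈ 20.100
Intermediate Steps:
X = ⅒ (X = -1*½ - 12*(-1/20) = -½ + ⅗ = ⅒ ≈ 0.10000)
l(q) = 2 (l(q) = 2 + q²*0 = 2 + 0 = 2)
X + l(h)*10 = ⅒ + 2*10 = ⅒ + 20 = 201/10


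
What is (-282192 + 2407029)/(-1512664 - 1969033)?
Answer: -2124837/3481697 ≈ -0.61029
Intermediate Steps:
(-282192 + 2407029)/(-1512664 - 1969033) = 2124837/(-3481697) = 2124837*(-1/3481697) = -2124837/3481697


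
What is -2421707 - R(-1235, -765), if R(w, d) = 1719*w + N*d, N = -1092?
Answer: -1134122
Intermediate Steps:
R(w, d) = -1092*d + 1719*w (R(w, d) = 1719*w - 1092*d = -1092*d + 1719*w)
-2421707 - R(-1235, -765) = -2421707 - (-1092*(-765) + 1719*(-1235)) = -2421707 - (835380 - 2122965) = -2421707 - 1*(-1287585) = -2421707 + 1287585 = -1134122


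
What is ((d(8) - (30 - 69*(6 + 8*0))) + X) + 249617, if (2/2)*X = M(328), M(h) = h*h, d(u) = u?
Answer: 357593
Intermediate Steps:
M(h) = h**2
X = 107584 (X = 328**2 = 107584)
((d(8) - (30 - 69*(6 + 8*0))) + X) + 249617 = ((8 - (30 - 69*(6 + 8*0))) + 107584) + 249617 = ((8 - (30 - 69*(6 + 0))) + 107584) + 249617 = ((8 - (30 - 69*6)) + 107584) + 249617 = ((8 - (30 - 414)) + 107584) + 249617 = ((8 - 1*(-384)) + 107584) + 249617 = ((8 + 384) + 107584) + 249617 = (392 + 107584) + 249617 = 107976 + 249617 = 357593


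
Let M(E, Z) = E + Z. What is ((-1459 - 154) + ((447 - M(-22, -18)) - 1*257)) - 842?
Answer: -2225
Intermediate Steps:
((-1459 - 154) + ((447 - M(-22, -18)) - 1*257)) - 842 = ((-1459 - 154) + ((447 - (-22 - 18)) - 1*257)) - 842 = (-1613 + ((447 - 1*(-40)) - 257)) - 842 = (-1613 + ((447 + 40) - 257)) - 842 = (-1613 + (487 - 257)) - 842 = (-1613 + 230) - 842 = -1383 - 842 = -2225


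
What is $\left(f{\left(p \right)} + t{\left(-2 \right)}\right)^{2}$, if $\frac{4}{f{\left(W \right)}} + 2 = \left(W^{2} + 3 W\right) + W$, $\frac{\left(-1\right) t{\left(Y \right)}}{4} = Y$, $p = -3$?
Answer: $\frac{1296}{25} \approx 51.84$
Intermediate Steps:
$t{\left(Y \right)} = - 4 Y$
$f{\left(W \right)} = \frac{4}{-2 + W^{2} + 4 W}$ ($f{\left(W \right)} = \frac{4}{-2 + \left(\left(W^{2} + 3 W\right) + W\right)} = \frac{4}{-2 + \left(W^{2} + 4 W\right)} = \frac{4}{-2 + W^{2} + 4 W}$)
$\left(f{\left(p \right)} + t{\left(-2 \right)}\right)^{2} = \left(\frac{4}{-2 + \left(-3\right)^{2} + 4 \left(-3\right)} - -8\right)^{2} = \left(\frac{4}{-2 + 9 - 12} + 8\right)^{2} = \left(\frac{4}{-5} + 8\right)^{2} = \left(4 \left(- \frac{1}{5}\right) + 8\right)^{2} = \left(- \frac{4}{5} + 8\right)^{2} = \left(\frac{36}{5}\right)^{2} = \frac{1296}{25}$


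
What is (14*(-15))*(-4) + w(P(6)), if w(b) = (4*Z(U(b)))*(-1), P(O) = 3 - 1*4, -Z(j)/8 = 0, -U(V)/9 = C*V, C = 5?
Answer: 840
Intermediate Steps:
U(V) = -45*V
Z(j) = 0 (Z(j) = -8*0 = 0)
P(O) = -1 (P(O) = 3 - 4 = -1)
w(b) = 0 (w(b) = (4*0)*(-1) = 0*(-1) = 0)
(14*(-15))*(-4) + w(P(6)) = (14*(-15))*(-4) + 0 = -210*(-4) + 0 = 840 + 0 = 840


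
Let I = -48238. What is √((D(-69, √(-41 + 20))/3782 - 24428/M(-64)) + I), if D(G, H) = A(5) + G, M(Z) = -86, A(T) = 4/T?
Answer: I*√32992951012790/26230 ≈ 218.98*I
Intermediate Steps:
D(G, H) = ⅘ + G (D(G, H) = 4/5 + G = 4*(⅕) + G = ⅘ + G)
√((D(-69, √(-41 + 20))/3782 - 24428/M(-64)) + I) = √(((⅘ - 69)/3782 - 24428/(-86)) - 48238) = √((-341/5*1/3782 - 24428*(-1/86)) - 48238) = √((-11/610 + 12214/43) - 48238) = √(7450067/26230 - 48238) = √(-1257832673/26230) = I*√32992951012790/26230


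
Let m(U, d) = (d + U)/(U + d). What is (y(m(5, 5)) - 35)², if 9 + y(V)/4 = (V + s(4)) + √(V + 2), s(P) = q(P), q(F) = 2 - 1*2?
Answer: 4537 - 536*√3 ≈ 3608.6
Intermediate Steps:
q(F) = 0 (q(F) = 2 - 2 = 0)
s(P) = 0
m(U, d) = 1 (m(U, d) = (U + d)/(U + d) = 1)
y(V) = -36 + 4*V + 4*√(2 + V) (y(V) = -36 + 4*((V + 0) + √(V + 2)) = -36 + 4*(V + √(2 + V)) = -36 + (4*V + 4*√(2 + V)) = -36 + 4*V + 4*√(2 + V))
(y(m(5, 5)) - 35)² = ((-36 + 4*1 + 4*√(2 + 1)) - 35)² = ((-36 + 4 + 4*√3) - 35)² = ((-32 + 4*√3) - 35)² = (-67 + 4*√3)²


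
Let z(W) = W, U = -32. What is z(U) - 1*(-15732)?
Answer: 15700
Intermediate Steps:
z(U) - 1*(-15732) = -32 - 1*(-15732) = -32 + 15732 = 15700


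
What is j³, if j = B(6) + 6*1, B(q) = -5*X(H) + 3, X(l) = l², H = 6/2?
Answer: -46656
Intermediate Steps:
H = 3 (H = 6*(½) = 3)
B(q) = -42 (B(q) = -5*3² + 3 = -5*9 + 3 = -45 + 3 = -42)
j = -36 (j = -42 + 6*1 = -42 + 6 = -36)
j³ = (-36)³ = -46656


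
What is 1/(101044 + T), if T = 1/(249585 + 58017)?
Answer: 307602/31081336489 ≈ 9.8967e-6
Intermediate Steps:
T = 1/307602 ≈ 3.2510e-6
1/(101044 + T) = 1/(101044 + 1/307602) = 1/(31081336489/307602) = 307602/31081336489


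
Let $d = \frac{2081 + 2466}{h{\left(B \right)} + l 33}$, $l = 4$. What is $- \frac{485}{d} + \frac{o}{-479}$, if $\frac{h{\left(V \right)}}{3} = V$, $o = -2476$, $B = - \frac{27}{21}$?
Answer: $- \frac{129577951}{15246091} \approx -8.4991$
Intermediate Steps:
$B = - \frac{9}{7}$ ($B = \left(-27\right) \frac{1}{21} = - \frac{9}{7} \approx -1.2857$)
$h{\left(V \right)} = 3 V$
$d = \frac{31829}{897}$ ($d = \frac{2081 + 2466}{3 \left(- \frac{9}{7}\right) + 4 \cdot 33} = \frac{4547}{- \frac{27}{7} + 132} = \frac{4547}{\frac{897}{7}} = 4547 \cdot \frac{7}{897} = \frac{31829}{897} \approx 35.484$)
$- \frac{485}{d} + \frac{o}{-479} = - \frac{485}{\frac{31829}{897}} - \frac{2476}{-479} = \left(-485\right) \frac{897}{31829} - - \frac{2476}{479} = - \frac{435045}{31829} + \frac{2476}{479} = - \frac{129577951}{15246091}$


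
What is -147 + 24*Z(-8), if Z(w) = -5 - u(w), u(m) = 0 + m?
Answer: -75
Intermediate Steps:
u(m) = m
Z(w) = -5 - w
-147 + 24*Z(-8) = -147 + 24*(-5 - 1*(-8)) = -147 + 24*(-5 + 8) = -147 + 24*3 = -147 + 72 = -75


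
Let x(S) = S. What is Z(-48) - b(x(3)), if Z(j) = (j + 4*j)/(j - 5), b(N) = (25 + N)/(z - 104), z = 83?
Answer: 932/159 ≈ 5.8616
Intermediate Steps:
b(N) = -25/21 - N/21 (b(N) = (25 + N)/(83 - 104) = (25 + N)/(-21) = (25 + N)*(-1/21) = -25/21 - N/21)
Z(j) = 5*j/(-5 + j) (Z(j) = (5*j)/(-5 + j) = 5*j/(-5 + j))
Z(-48) - b(x(3)) = 5*(-48)/(-5 - 48) - (-25/21 - 1/21*3) = 5*(-48)/(-53) - (-25/21 - 1/7) = 5*(-48)*(-1/53) - 1*(-4/3) = 240/53 + 4/3 = 932/159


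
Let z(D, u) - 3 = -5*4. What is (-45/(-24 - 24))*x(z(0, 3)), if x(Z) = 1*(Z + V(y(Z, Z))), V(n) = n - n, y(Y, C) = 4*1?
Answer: -255/16 ≈ -15.938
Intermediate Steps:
y(Y, C) = 4
z(D, u) = -17 (z(D, u) = 3 - 5*4 = 3 - 20 = -17)
V(n) = 0
x(Z) = Z (x(Z) = 1*(Z + 0) = 1*Z = Z)
(-45/(-24 - 24))*x(z(0, 3)) = -45/(-24 - 24)*(-17) = -45/(-48)*(-17) = -45*(-1/48)*(-17) = (15/16)*(-17) = -255/16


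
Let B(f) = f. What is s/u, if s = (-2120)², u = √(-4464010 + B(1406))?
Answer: -2247200*I*√1115651/1115651 ≈ -2127.5*I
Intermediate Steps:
u = 2*I*√1115651 (u = √(-4464010 + 1406) = √(-4462604) = 2*I*√1115651 ≈ 2112.5*I)
s = 4494400
s/u = 4494400/((2*I*√1115651)) = 4494400*(-I*√1115651/2231302) = -2247200*I*√1115651/1115651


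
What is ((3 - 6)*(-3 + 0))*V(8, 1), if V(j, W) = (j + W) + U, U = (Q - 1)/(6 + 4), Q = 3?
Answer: 414/5 ≈ 82.800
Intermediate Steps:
U = 1/5 (U = (3 - 1)/(6 + 4) = 2/10 = 2*(1/10) = 1/5 ≈ 0.20000)
V(j, W) = 1/5 + W + j (V(j, W) = (j + W) + 1/5 = (W + j) + 1/5 = 1/5 + W + j)
((3 - 6)*(-3 + 0))*V(8, 1) = ((3 - 6)*(-3 + 0))*(1/5 + 1 + 8) = -3*(-3)*(46/5) = 9*(46/5) = 414/5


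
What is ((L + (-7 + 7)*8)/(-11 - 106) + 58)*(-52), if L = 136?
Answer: -26600/9 ≈ -2955.6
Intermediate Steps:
((L + (-7 + 7)*8)/(-11 - 106) + 58)*(-52) = ((136 + (-7 + 7)*8)/(-11 - 106) + 58)*(-52) = ((136 + 0*8)/(-117) + 58)*(-52) = ((136 + 0)*(-1/117) + 58)*(-52) = (136*(-1/117) + 58)*(-52) = (-136/117 + 58)*(-52) = (6650/117)*(-52) = -26600/9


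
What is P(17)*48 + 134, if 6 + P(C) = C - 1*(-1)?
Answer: 710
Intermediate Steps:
P(C) = -5 + C (P(C) = -6 + (C - 1*(-1)) = -6 + (C + 1) = -6 + (1 + C) = -5 + C)
P(17)*48 + 134 = (-5 + 17)*48 + 134 = 12*48 + 134 = 576 + 134 = 710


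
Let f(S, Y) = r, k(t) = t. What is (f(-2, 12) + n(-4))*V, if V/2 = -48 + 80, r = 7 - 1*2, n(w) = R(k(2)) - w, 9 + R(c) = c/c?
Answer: 64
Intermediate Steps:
R(c) = -8 (R(c) = -9 + c/c = -9 + 1 = -8)
n(w) = -8 - w
r = 5 (r = 7 - 2 = 5)
V = 64 (V = 2*(-48 + 80) = 2*32 = 64)
f(S, Y) = 5
(f(-2, 12) + n(-4))*V = (5 + (-8 - 1*(-4)))*64 = (5 + (-8 + 4))*64 = (5 - 4)*64 = 1*64 = 64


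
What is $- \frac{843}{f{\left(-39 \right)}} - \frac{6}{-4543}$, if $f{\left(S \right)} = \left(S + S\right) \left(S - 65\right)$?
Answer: $- \frac{1260359}{12284272} \approx -0.1026$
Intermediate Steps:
$f{\left(S \right)} = 2 S \left(-65 + S\right)$
$- \frac{843}{f{\left(-39 \right)}} - \frac{6}{-4543} = - \frac{843}{2 \left(-39\right) \left(-65 - 39\right)} - \frac{6}{-4543} = - \frac{843}{2 \left(-39\right) \left(-104\right)} - - \frac{6}{4543} = - \frac{843}{8112} + \frac{6}{4543} = \left(-843\right) \frac{1}{8112} + \frac{6}{4543} = - \frac{281}{2704} + \frac{6}{4543} = - \frac{1260359}{12284272}$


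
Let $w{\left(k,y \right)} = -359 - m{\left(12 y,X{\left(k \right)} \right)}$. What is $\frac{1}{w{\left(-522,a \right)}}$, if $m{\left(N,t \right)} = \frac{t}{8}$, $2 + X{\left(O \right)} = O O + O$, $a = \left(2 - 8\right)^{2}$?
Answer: $- \frac{1}{34354} \approx -2.9109 \cdot 10^{-5}$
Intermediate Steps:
$a = 36$ ($a = \left(-6\right)^{2} = 36$)
$X{\left(O \right)} = -2 + O + O^{2}$ ($X{\left(O \right)} = -2 + \left(O O + O\right) = -2 + \left(O^{2} + O\right) = -2 + \left(O + O^{2}\right) = -2 + O + O^{2}$)
$m{\left(N,t \right)} = \frac{t}{8}$ ($m{\left(N,t \right)} = t \frac{1}{8} = \frac{t}{8}$)
$w{\left(k,y \right)} = - \frac{1435}{4} - \frac{k}{8} - \frac{k^{2}}{8}$ ($w{\left(k,y \right)} = -359 - \frac{-2 + k + k^{2}}{8} = -359 - \left(- \frac{1}{4} + \frac{k}{8} + \frac{k^{2}}{8}\right) = - \frac{1435}{4} - \frac{k}{8} - \frac{k^{2}}{8}$)
$\frac{1}{w{\left(-522,a \right)}} = \frac{1}{- \frac{1435}{4} - - \frac{261}{4} - \frac{\left(-522\right)^{2}}{8}} = \frac{1}{- \frac{1435}{4} + \frac{261}{4} - \frac{68121}{2}} = \frac{1}{-34354} = - \frac{1}{34354}$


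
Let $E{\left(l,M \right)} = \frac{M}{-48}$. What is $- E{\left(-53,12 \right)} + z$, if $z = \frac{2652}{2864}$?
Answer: $\frac{421}{358} \approx 1.176$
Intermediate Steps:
$z = \frac{663}{716}$ ($z = 2652 \cdot \frac{1}{2864} = \frac{663}{716} \approx 0.92598$)
$E{\left(l,M \right)} = - \frac{M}{48}$ ($E{\left(l,M \right)} = M \left(- \frac{1}{48}\right) = - \frac{M}{48}$)
$- E{\left(-53,12 \right)} + z = - \frac{\left(-1\right) 12}{48} + \frac{663}{716} = \left(-1\right) \left(- \frac{1}{4}\right) + \frac{663}{716} = \frac{1}{4} + \frac{663}{716} = \frac{421}{358}$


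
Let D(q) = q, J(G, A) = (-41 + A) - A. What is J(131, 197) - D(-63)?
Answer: 22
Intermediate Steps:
J(G, A) = -41
J(131, 197) - D(-63) = -41 - 1*(-63) = -41 + 63 = 22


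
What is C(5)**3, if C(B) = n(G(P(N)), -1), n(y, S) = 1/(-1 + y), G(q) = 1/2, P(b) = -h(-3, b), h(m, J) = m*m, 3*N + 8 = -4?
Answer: -8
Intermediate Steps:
N = -4 (N = -8/3 + (1/3)*(-4) = -8/3 - 4/3 = -4)
h(m, J) = m**2
P(b) = -9 (P(b) = -1*(-3)**2 = -1*9 = -9)
G(q) = 1/2
C(B) = -2 (C(B) = 1/(-1 + 1/2) = 1/(-1/2) = -2)
C(5)**3 = (-2)**3 = -8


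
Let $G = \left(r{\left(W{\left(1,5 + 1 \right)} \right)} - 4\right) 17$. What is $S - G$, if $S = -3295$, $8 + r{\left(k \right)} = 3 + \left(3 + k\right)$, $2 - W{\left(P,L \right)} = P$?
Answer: $-3210$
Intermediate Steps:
$W{\left(P,L \right)} = 2 - P$
$r{\left(k \right)} = -2 + k$ ($r{\left(k \right)} = -8 + \left(3 + \left(3 + k\right)\right) = -8 + \left(6 + k\right) = -2 + k$)
$G = -85$ ($G = \left(\left(-2 + \left(2 - 1\right)\right) - 4\right) 17 = \left(\left(-2 + 1\right) - 4\right) 17 = \left(-1 - 4\right) 17 = \left(-5\right) 17 = -85$)
$S - G = -3295 - -85 = -3295 + 85 = -3210$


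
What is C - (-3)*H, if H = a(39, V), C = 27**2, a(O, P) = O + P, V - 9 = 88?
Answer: 1137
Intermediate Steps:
V = 97 (V = 9 + 88 = 97)
C = 729
H = 136 (H = 39 + 97 = 136)
C - (-3)*H = 729 - (-3)*136 = 729 - 1*(-408) = 729 + 408 = 1137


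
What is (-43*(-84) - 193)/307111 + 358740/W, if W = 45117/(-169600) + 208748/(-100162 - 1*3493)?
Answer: -387365773210152727147/2461817956757257 ≈ -1.5735e+5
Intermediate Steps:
W = -8016052687/3515977600 (W = 45117*(-1/169600) + 208748/(-100162 - 3493) = -45117/169600 + 208748/(-103655) = -45117/169600 + 208748*(-1/103655) = -45117/169600 - 208748/103655 = -8016052687/3515977600 ≈ -2.2799)
(-43*(-84) - 193)/307111 + 358740/W = (-43*(-84) - 193)/307111 + 358740/(-8016052687/3515977600) = (3612 - 193)*(1/307111) + 358740*(-3515977600/8016052687) = 3419*(1/307111) - 1261321804224000/8016052687 = 3419/307111 - 1261321804224000/8016052687 = -387365773210152727147/2461817956757257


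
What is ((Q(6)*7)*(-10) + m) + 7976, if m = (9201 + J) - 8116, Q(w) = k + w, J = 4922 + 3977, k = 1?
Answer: 17470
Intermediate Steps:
J = 8899
Q(w) = 1 + w
m = 9984 (m = (9201 + 8899) - 8116 = 18100 - 8116 = 9984)
((Q(6)*7)*(-10) + m) + 7976 = (((1 + 6)*7)*(-10) + 9984) + 7976 = ((7*7)*(-10) + 9984) + 7976 = (49*(-10) + 9984) + 7976 = (-490 + 9984) + 7976 = 9494 + 7976 = 17470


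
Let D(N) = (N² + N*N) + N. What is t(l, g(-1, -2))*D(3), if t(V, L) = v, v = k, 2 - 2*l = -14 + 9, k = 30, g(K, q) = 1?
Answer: 630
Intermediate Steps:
D(N) = N + 2*N² (D(N) = (N² + N²) + N = 2*N² + N = N + 2*N²)
l = 7/2 (l = 1 - (-14 + 9)/2 = 1 - ½*(-5) = 1 + 5/2 = 7/2 ≈ 3.5000)
v = 30
t(V, L) = 30
t(l, g(-1, -2))*D(3) = 30*(3*(1 + 2*3)) = 30*(3*(1 + 6)) = 30*(3*7) = 30*21 = 630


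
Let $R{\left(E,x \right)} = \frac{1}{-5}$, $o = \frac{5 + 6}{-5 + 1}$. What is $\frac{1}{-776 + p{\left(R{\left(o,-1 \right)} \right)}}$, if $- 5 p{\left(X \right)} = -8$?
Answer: $- \frac{5}{3872} \approx -0.0012913$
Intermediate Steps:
$o = - \frac{11}{4}$ ($o = \frac{11}{-4} = 11 \left(- \frac{1}{4}\right) = - \frac{11}{4} \approx -2.75$)
$R{\left(E,x \right)} = - \frac{1}{5}$
$p{\left(X \right)} = \frac{8}{5}$ ($p{\left(X \right)} = \left(- \frac{1}{5}\right) \left(-8\right) = \frac{8}{5}$)
$\frac{1}{-776 + p{\left(R{\left(o,-1 \right)} \right)}} = \frac{1}{-776 + \frac{8}{5}} = \frac{1}{- \frac{3872}{5}} = - \frac{5}{3872}$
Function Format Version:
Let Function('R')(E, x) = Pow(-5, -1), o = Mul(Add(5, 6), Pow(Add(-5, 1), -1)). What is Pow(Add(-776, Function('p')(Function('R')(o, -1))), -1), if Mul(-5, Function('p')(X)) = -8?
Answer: Rational(-5, 3872) ≈ -0.0012913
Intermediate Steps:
o = Rational(-11, 4) (o = Mul(11, Pow(-4, -1)) = Mul(11, Rational(-1, 4)) = Rational(-11, 4) ≈ -2.7500)
Function('R')(E, x) = Rational(-1, 5)
Function('p')(X) = Rational(8, 5) (Function('p')(X) = Mul(Rational(-1, 5), -8) = Rational(8, 5))
Pow(Add(-776, Function('p')(Function('R')(o, -1))), -1) = Pow(Add(-776, Rational(8, 5)), -1) = Pow(Rational(-3872, 5), -1) = Rational(-5, 3872)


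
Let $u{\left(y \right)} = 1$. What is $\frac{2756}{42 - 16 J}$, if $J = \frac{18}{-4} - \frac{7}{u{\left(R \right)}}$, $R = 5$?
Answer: $\frac{1378}{113} \approx 12.195$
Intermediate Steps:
$J = - \frac{23}{2}$ ($J = \frac{18}{-4} - \frac{7}{1} = 18 \left(- \frac{1}{4}\right) - 7 = - \frac{9}{2} - 7 = - \frac{23}{2} \approx -11.5$)
$\frac{2756}{42 - 16 J} = \frac{2756}{42 - -184} = \frac{2756}{42 + 184} = \frac{2756}{226} = 2756 \cdot \frac{1}{226} = \frac{1378}{113}$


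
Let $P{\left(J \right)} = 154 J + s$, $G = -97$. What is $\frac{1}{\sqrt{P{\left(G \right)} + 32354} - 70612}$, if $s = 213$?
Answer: $- \frac{70612}{4986036915} - \frac{17 \sqrt{61}}{4986036915} \approx -1.4189 \cdot 10^{-5}$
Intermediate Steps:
$P{\left(J \right)} = 213 + 154 J$ ($P{\left(J \right)} = 154 J + 213 = 213 + 154 J$)
$\frac{1}{\sqrt{P{\left(G \right)} + 32354} - 70612} = \frac{1}{\sqrt{\left(213 + 154 \left(-97\right)\right) + 32354} - 70612} = \frac{1}{\sqrt{\left(213 - 14938\right) + 32354} - 70612} = \frac{1}{\sqrt{-14725 + 32354} - 70612} = \frac{1}{\sqrt{17629} - 70612} = \frac{1}{17 \sqrt{61} - 70612} = \frac{1}{-70612 + 17 \sqrt{61}}$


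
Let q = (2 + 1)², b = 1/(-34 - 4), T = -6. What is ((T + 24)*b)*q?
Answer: -81/19 ≈ -4.2632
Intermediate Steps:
b = -1/38 (b = 1/(-38) = -1/38 ≈ -0.026316)
q = 9 (q = 3² = 9)
((T + 24)*b)*q = ((-6 + 24)*(-1/38))*9 = (18*(-1/38))*9 = -9/19*9 = -81/19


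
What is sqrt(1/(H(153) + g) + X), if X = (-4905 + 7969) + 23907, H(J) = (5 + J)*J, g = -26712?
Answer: sqrt(19303575954)/846 ≈ 164.23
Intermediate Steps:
H(J) = J*(5 + J)
X = 26971 (X = 3064 + 23907 = 26971)
sqrt(1/(H(153) + g) + X) = sqrt(1/(153*(5 + 153) - 26712) + 26971) = sqrt(1/(153*158 - 26712) + 26971) = sqrt(1/(24174 - 26712) + 26971) = sqrt(1/(-2538) + 26971) = sqrt(-1/2538 + 26971) = sqrt(68452397/2538) = sqrt(19303575954)/846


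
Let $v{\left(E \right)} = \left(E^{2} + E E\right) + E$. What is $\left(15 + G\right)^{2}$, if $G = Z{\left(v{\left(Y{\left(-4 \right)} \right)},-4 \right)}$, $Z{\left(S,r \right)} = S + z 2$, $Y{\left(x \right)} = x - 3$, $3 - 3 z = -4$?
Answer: $\frac{110224}{9} \approx 12247.0$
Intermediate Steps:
$z = \frac{7}{3}$ ($z = 1 - - \frac{4}{3} = 1 + \frac{4}{3} = \frac{7}{3} \approx 2.3333$)
$Y{\left(x \right)} = -3 + x$
$v{\left(E \right)} = E + 2 E^{2}$ ($v{\left(E \right)} = \left(E^{2} + E^{2}\right) + E = 2 E^{2} + E = E + 2 E^{2}$)
$Z{\left(S,r \right)} = \frac{14}{3} + S$ ($Z{\left(S,r \right)} = S + \frac{7}{3} \cdot 2 = S + \frac{14}{3} = \frac{14}{3} + S$)
$G = \frac{287}{3}$ ($G = \frac{14}{3} + \left(-3 - 4\right) \left(1 + 2 \left(-3 - 4\right)\right) = \frac{14}{3} - 7 \left(1 + 2 \left(-7\right)\right) = \frac{14}{3} - 7 \left(1 - 14\right) = \frac{14}{3} - -91 = \frac{14}{3} + 91 = \frac{287}{3} \approx 95.667$)
$\left(15 + G\right)^{2} = \left(15 + \frac{287}{3}\right)^{2} = \left(\frac{332}{3}\right)^{2} = \frac{110224}{9}$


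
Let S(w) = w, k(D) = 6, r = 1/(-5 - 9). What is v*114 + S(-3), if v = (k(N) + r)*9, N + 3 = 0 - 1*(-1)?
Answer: 42558/7 ≈ 6079.7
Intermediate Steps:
r = -1/14 (r = 1/(-14) = -1/14 ≈ -0.071429)
N = -2 (N = -3 + (0 - 1*(-1)) = -3 + (0 + 1) = -3 + 1 = -2)
v = 747/14 (v = (6 - 1/14)*9 = (83/14)*9 = 747/14 ≈ 53.357)
v*114 + S(-3) = (747/14)*114 - 3 = 42579/7 - 3 = 42558/7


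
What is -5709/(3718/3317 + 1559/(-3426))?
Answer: -64877315778/7566665 ≈ -8574.1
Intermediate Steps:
-5709/(3718/3317 + 1559/(-3426)) = -5709/(3718*(1/3317) + 1559*(-1/3426)) = -5709/(3718/3317 - 1559/3426) = -5709/7566665/11364042 = -5709*11364042/7566665 = -64877315778/7566665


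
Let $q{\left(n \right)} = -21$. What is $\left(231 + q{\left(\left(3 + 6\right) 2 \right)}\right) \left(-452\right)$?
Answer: $-94920$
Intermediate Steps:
$\left(231 + q{\left(\left(3 + 6\right) 2 \right)}\right) \left(-452\right) = \left(231 - 21\right) \left(-452\right) = 210 \left(-452\right) = -94920$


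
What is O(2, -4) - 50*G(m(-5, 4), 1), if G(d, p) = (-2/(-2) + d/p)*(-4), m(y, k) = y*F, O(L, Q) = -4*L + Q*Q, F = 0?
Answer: 208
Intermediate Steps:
O(L, Q) = Q² - 4*L (O(L, Q) = -4*L + Q² = Q² - 4*L)
m(y, k) = 0 (m(y, k) = y*0 = 0)
G(d, p) = -4 - 4*d/p (G(d, p) = (-2*(-½) + d/p)*(-4) = (1 + d/p)*(-4) = -4 - 4*d/p)
O(2, -4) - 50*G(m(-5, 4), 1) = ((-4)² - 4*2) - 50*(-4 - 4*0/1) = (16 - 8) - 50*(-4 - 4*0*1) = 8 - 50*(-4 + 0) = 8 - 50*(-4) = 8 + 200 = 208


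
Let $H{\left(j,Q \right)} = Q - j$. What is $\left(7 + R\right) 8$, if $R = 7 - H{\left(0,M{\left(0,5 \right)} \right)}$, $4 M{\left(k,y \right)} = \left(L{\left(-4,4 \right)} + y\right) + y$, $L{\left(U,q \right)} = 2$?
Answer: $88$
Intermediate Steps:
$M{\left(k,y \right)} = \frac{1}{2} + \frac{y}{2}$ ($M{\left(k,y \right)} = \frac{\left(2 + y\right) + y}{4} = \frac{2 + 2 y}{4} = \frac{1}{2} + \frac{y}{2}$)
$R = 4$ ($R = 7 - \left(\left(\frac{1}{2} + \frac{1}{2} \cdot 5\right) - 0\right) = 7 - \left(\left(\frac{1}{2} + \frac{5}{2}\right) + 0\right) = 7 - \left(3 + 0\right) = 7 - 3 = 4$)
$\left(7 + R\right) 8 = \left(7 + 4\right) 8 = 11 \cdot 8 = 88$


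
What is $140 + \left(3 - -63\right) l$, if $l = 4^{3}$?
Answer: $4364$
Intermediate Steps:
$l = 64$
$140 + \left(3 - -63\right) l = 140 + \left(3 - -63\right) 64 = 140 + \left(3 + 63\right) 64 = 140 + 66 \cdot 64 = 140 + 4224 = 4364$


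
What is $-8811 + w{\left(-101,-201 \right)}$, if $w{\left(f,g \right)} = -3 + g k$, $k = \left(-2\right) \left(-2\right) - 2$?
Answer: $-9216$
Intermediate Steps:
$k = 2$ ($k = 4 - 2 = 2$)
$w{\left(f,g \right)} = -3 + 2 g$ ($w{\left(f,g \right)} = -3 + g 2 = -3 + 2 g$)
$-8811 + w{\left(-101,-201 \right)} = -8811 + \left(-3 + 2 \left(-201\right)\right) = -8811 - 405 = -9216$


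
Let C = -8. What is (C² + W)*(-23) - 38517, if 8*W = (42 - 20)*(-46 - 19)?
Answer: -143511/4 ≈ -35878.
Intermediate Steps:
W = -715/4 (W = ((42 - 20)*(-46 - 19))/8 = (22*(-65))/8 = (⅛)*(-1430) = -715/4 ≈ -178.75)
(C² + W)*(-23) - 38517 = ((-8)² - 715/4)*(-23) - 38517 = (64 - 715/4)*(-23) - 38517 = -459/4*(-23) - 38517 = 10557/4 - 38517 = -143511/4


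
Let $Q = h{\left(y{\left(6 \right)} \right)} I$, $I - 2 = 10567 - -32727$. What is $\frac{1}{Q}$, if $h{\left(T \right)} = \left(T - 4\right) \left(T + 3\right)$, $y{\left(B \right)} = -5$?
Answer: $\frac{1}{779328} \approx 1.2832 \cdot 10^{-6}$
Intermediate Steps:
$h{\left(T \right)} = \left(-4 + T\right) \left(3 + T\right)$
$I = 43296$ ($I = 2 + \left(10567 - -32727\right) = 2 + \left(10567 + 32727\right) = 2 + 43294 = 43296$)
$Q = 779328$ ($Q = \left(-12 + \left(-5\right)^{2} - -5\right) 43296 = \left(-12 + 25 + 5\right) 43296 = 18 \cdot 43296 = 779328$)
$\frac{1}{Q} = \frac{1}{779328}$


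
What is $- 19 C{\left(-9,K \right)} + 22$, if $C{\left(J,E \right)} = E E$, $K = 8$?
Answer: $-1194$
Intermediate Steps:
$C{\left(J,E \right)} = E^{2}$
$- 19 C{\left(-9,K \right)} + 22 = - 19 \cdot 8^{2} + 22 = \left(-19\right) 64 + 22 = -1216 + 22 = -1194$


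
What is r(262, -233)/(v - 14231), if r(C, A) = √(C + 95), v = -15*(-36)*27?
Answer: √357/349 ≈ 0.054139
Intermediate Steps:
v = 14580 (v = 540*27 = 14580)
r(C, A) = √(95 + C)
r(262, -233)/(v - 14231) = √(95 + 262)/(14580 - 14231) = √357/349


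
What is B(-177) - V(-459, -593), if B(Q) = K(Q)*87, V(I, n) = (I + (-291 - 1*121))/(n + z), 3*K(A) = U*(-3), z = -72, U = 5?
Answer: -290146/665 ≈ -436.31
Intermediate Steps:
K(A) = -5 (K(A) = (5*(-3))/3 = (⅓)*(-15) = -5)
V(I, n) = (-412 + I)/(-72 + n) (V(I, n) = (I + (-291 - 1*121))/(n - 72) = (I + (-291 - 121))/(-72 + n) = (I - 412)/(-72 + n) = (-412 + I)/(-72 + n))
B(Q) = -435 (B(Q) = -5*87 = -435)
B(-177) - V(-459, -593) = -435 - (-412 - 459)/(-72 - 593) = -435 - (-871)/(-665) = -435 - (-1)*(-871)/665 = -435 - 1*871/665 = -435 - 871/665 = -290146/665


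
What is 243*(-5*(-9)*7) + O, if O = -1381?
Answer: 75164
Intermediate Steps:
243*(-5*(-9)*7) + O = 243*(-5*(-9)*7) - 1381 = 243*(45*7) - 1381 = 243*315 - 1381 = 76545 - 1381 = 75164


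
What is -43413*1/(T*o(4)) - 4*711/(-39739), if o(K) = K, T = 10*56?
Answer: -245545521/12716480 ≈ -19.309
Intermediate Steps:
T = 560
-43413*1/(T*o(4)) - 4*711/(-39739) = -43413/(4*560) - 4*711/(-39739) = -43413/2240 - 2844*(-1/39739) = -43413*1/2240 + 2844/39739 = -43413/2240 + 2844/39739 = -245545521/12716480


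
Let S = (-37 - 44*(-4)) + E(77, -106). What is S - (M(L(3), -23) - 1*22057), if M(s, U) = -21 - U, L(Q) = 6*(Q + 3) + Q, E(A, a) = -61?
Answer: 22133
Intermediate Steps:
L(Q) = 18 + 7*Q (L(Q) = 6*(3 + Q) + Q = (18 + 6*Q) + Q = 18 + 7*Q)
S = 78 (S = (-37 - 44*(-4)) - 61 = (-37 + 176) - 61 = 139 - 61 = 78)
S - (M(L(3), -23) - 1*22057) = 78 - ((-21 - 1*(-23)) - 1*22057) = 78 - ((-21 + 23) - 22057) = 78 - (2 - 22057) = 78 - 1*(-22055) = 78 + 22055 = 22133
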